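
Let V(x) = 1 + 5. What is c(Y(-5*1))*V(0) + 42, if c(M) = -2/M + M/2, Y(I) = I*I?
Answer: 2913/25 ≈ 116.52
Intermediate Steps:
Y(I) = I²
V(x) = 6
c(M) = M/2 - 2/M (c(M) = -2/M + M*(½) = -2/M + M/2 = M/2 - 2/M)
c(Y(-5*1))*V(0) + 42 = ((-5*1)²/2 - 2/((-5*1)²))*6 + 42 = ((½)*(-5)² - 2/((-5)²))*6 + 42 = ((½)*25 - 2/25)*6 + 42 = (25/2 - 2*1/25)*6 + 42 = (25/2 - 2/25)*6 + 42 = (621/50)*6 + 42 = 1863/25 + 42 = 2913/25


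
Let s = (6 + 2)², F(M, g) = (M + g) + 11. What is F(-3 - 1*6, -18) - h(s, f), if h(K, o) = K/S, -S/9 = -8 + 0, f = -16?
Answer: -152/9 ≈ -16.889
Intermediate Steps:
F(M, g) = 11 + M + g
S = 72 (S = -9*(-8 + 0) = -9*(-8) = 72)
s = 64 (s = 8² = 64)
h(K, o) = K/72
F(-3 - 1*6, -18) - h(s, f) = (11 + (-3 - 1*6) - 18) - 64/72 = (11 + (-3 - 6) - 18) - 1*8/9 = (11 - 9 - 18) - 8/9 = -16 - 8/9 = -152/9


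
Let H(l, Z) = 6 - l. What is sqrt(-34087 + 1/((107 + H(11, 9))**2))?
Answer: I*sqrt(354641147)/102 ≈ 184.63*I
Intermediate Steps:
sqrt(-34087 + 1/((107 + H(11, 9))**2)) = sqrt(-34087 + 1/((107 + (6 - 1*11))**2)) = sqrt(-34087 + 1/((107 + (6 - 11))**2)) = sqrt(-34087 + 1/((107 - 5)**2)) = sqrt(-34087 + 1/(102**2)) = sqrt(-34087 + 1/10404) = sqrt(-354641147/10404) = I*sqrt(354641147)/102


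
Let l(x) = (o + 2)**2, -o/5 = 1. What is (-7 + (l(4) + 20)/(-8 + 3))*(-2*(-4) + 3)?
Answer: -704/5 ≈ -140.80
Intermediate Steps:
o = -5 (o = -5*1 = -5)
l(x) = 9 (l(x) = (-5 + 2)**2 = (-3)**2 = 9)
(-7 + (l(4) + 20)/(-8 + 3))*(-2*(-4) + 3) = (-7 + (9 + 20)/(-8 + 3))*(-2*(-4) + 3) = (-7 + 29/(-5))*(8 + 3) = (-7 + 29*(-1/5))*11 = (-7 - 29/5)*11 = -64/5*11 = -704/5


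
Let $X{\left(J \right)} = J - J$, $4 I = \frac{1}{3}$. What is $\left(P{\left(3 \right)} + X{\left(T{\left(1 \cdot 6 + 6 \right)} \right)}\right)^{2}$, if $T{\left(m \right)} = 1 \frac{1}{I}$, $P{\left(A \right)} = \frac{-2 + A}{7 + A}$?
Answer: $\frac{1}{100} \approx 0.01$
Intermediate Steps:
$I = \frac{1}{12}$ ($I = \frac{1}{4 \cdot 3} = \frac{1}{4} \cdot \frac{1}{3} = \frac{1}{12} \approx 0.083333$)
$P{\left(A \right)} = \frac{-2 + A}{7 + A}$
$T{\left(m \right)} = 12$ ($T{\left(m \right)} = 1 \frac{1}{\frac{1}{12}} = 1 \cdot 12 = 12$)
$X{\left(J \right)} = 0$
$\left(P{\left(3 \right)} + X{\left(T{\left(1 \cdot 6 + 6 \right)} \right)}\right)^{2} = \left(\frac{-2 + 3}{7 + 3} + 0\right)^{2} = \left(\frac{1}{10} \cdot 1 + 0\right)^{2} = \left(\frac{1}{10} + 0\right)^{2} = \left(\frac{1}{10}\right)^{2} = \frac{1}{100}$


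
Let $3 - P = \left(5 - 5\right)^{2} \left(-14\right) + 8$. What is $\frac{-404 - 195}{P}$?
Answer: $\frac{599}{5} \approx 119.8$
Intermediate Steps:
$P = -5$ ($P = 3 - \left(\left(5 - 5\right)^{2} \left(-14\right) + 8\right) = 3 - \left(0^{2} \left(-14\right) + 8\right) = 3 - \left(0 \left(-14\right) + 8\right) = 3 - \left(0 + 8\right) = 3 - 8 = -5$)
$\frac{-404 - 195}{P} = \frac{-404 - 195}{-5} = \left(-599\right) \left(- \frac{1}{5}\right) = \frac{599}{5}$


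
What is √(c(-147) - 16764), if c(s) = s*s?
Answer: √4845 ≈ 69.606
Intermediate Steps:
c(s) = s²
√(c(-147) - 16764) = √((-147)² - 16764) = √(21609 - 16764) = √4845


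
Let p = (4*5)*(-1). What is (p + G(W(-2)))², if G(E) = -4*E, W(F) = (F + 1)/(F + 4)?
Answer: 324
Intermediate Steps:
p = -20 (p = 20*(-1) = -20)
W(F) = (1 + F)/(4 + F)
(p + G(W(-2)))² = (-20 - 4*(1 - 2)/(4 - 2))² = (-20 - 4*(-1)/2)² = (-20 - 2*(-1))² = (-20 - 4*(-½))² = (-20 + 2)² = (-18)² = 324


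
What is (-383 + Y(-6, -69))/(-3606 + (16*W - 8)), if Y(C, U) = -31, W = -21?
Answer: 207/1975 ≈ 0.10481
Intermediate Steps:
(-383 + Y(-6, -69))/(-3606 + (16*W - 8)) = (-383 - 31)/(-3606 + (16*(-21) - 8)) = -414/(-3606 + (-336 - 8)) = -414/(-3606 - 344) = -414/(-3950) = -414*(-1/3950) = 207/1975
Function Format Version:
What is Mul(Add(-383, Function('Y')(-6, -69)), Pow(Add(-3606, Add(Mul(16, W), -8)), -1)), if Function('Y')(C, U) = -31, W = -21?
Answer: Rational(207, 1975) ≈ 0.10481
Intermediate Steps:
Mul(Add(-383, Function('Y')(-6, -69)), Pow(Add(-3606, Add(Mul(16, W), -8)), -1)) = Mul(Add(-383, -31), Pow(Add(-3606, Add(Mul(16, -21), -8)), -1)) = Mul(-414, Pow(Add(-3606, Add(-336, -8)), -1)) = Mul(-414, Pow(Add(-3606, -344), -1)) = Mul(-414, Pow(-3950, -1)) = Mul(-414, Rational(-1, 3950)) = Rational(207, 1975)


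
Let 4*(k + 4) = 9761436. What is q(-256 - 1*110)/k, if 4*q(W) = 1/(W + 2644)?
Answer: 1/22236514760 ≈ 4.4971e-11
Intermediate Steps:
q(W) = 1/(4*(2644 + W)) (q(W) = 1/(4*(W + 2644)) = 1/(4*(2644 + W)))
k = 2440355 (k = -4 + (1/4)*9761436 = -4 + 2440359 = 2440355)
q(-256 - 1*110)/k = (1/(4*(2644 + (-256 - 1*110))))/2440355 = (1/(4*(2644 + (-256 - 110))))*(1/2440355) = (1/(4*(2644 - 366)))*(1/2440355) = ((1/4)/2278)*(1/2440355) = ((1/4)*(1/2278))*(1/2440355) = (1/9112)*(1/2440355) = 1/22236514760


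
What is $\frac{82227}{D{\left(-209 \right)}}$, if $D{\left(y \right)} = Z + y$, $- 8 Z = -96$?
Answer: $- \frac{82227}{197} \approx -417.4$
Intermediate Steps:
$Z = 12$ ($Z = \left(- \frac{1}{8}\right) \left(-96\right) = 12$)
$D{\left(y \right)} = 12 + y$
$\frac{82227}{D{\left(-209 \right)}} = \frac{82227}{12 - 209} = \frac{82227}{-197} = 82227 \left(- \frac{1}{197}\right) = - \frac{82227}{197}$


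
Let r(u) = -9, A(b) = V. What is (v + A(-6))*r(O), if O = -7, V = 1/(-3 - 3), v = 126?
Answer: -2265/2 ≈ -1132.5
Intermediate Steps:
V = -⅙ (V = 1/(-6) = -⅙ ≈ -0.16667)
A(b) = -⅙
(v + A(-6))*r(O) = (126 - ⅙)*(-9) = (755/6)*(-9) = -2265/2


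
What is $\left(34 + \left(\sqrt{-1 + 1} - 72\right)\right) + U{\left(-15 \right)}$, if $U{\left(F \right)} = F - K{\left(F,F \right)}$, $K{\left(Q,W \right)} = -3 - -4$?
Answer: $-54$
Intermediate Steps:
$K{\left(Q,W \right)} = 1$ ($K{\left(Q,W \right)} = -3 + 4 = 1$)
$U{\left(F \right)} = -1 + F$ ($U{\left(F \right)} = F - 1 = -1 + F$)
$\left(34 + \left(\sqrt{-1 + 1} - 72\right)\right) + U{\left(-15 \right)} = \left(34 + \left(\sqrt{-1 + 1} - 72\right)\right) - 16 = \left(34 - \left(72 - \sqrt{0}\right)\right) - 16 = \left(34 + \left(0 - 72\right)\right) - 16 = \left(34 - 72\right) - 16 = -38 - 16 = -54$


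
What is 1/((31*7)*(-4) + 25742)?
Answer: 1/24874 ≈ 4.0203e-5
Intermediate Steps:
1/((31*7)*(-4) + 25742) = 1/(217*(-4) + 25742) = 1/(-868 + 25742) = 1/24874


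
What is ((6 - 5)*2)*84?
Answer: 168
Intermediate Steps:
((6 - 5)*2)*84 = (1*2)*84 = 2*84 = 168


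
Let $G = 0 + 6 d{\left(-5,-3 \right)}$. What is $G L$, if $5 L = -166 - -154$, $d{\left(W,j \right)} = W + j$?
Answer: $\frac{576}{5} \approx 115.2$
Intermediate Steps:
$L = - \frac{12}{5}$ ($L = \frac{-166 - -154}{5} = \frac{-166 + 154}{5} = \frac{1}{5} \left(-12\right) = - \frac{12}{5} \approx -2.4$)
$G = -48$ ($G = 0 + 6 \left(-5 - 3\right) = 0 + 6 \left(-8\right) = 0 - 48 = -48$)
$G L = \left(-48\right) \left(- \frac{12}{5}\right) = \frac{576}{5}$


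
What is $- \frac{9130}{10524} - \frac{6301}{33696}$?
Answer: $- \frac{31163017}{29551392} \approx -1.0545$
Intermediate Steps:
$- \frac{9130}{10524} - \frac{6301}{33696} = \left(-9130\right) \frac{1}{10524} - \frac{6301}{33696} = - \frac{4565}{5262} - \frac{6301}{33696} = - \frac{31163017}{29551392}$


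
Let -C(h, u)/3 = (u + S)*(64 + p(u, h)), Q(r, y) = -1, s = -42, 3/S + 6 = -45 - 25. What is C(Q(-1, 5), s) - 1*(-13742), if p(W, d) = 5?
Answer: 1705757/76 ≈ 22444.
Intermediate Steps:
S = -3/76 (S = 3/(-6 + (-45 - 25)) = 3/(-6 - 70) = 3/(-76) = 3*(-1/76) = -3/76 ≈ -0.039474)
C(h, u) = 621/76 - 207*u (C(h, u) = -3*(u - 3/76)*(64 + 5) = -3*(-3/76 + u)*69 = -3*(-207/76 + 69*u) = 621/76 - 207*u)
C(Q(-1, 5), s) - 1*(-13742) = (621/76 - 207*(-42)) - 1*(-13742) = (621/76 + 8694) + 13742 = 661365/76 + 13742 = 1705757/76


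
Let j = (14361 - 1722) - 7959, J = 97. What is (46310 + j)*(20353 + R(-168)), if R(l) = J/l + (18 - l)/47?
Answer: 4097912743615/3948 ≈ 1.0380e+9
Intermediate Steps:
j = 4680 (j = 12639 - 7959 = 4680)
R(l) = 18/47 + 97/l - l/47 (R(l) = 97/l + (18 - l)/47 = 97/l + (18 - l)*(1/47) = 97/l + (18/47 - l/47) = 18/47 + 97/l - l/47)
(46310 + j)*(20353 + R(-168)) = (46310 + 4680)*(20353 + (1/47)*(4559 - 1*(-168)*(-18 - 168))/(-168)) = 50990*(20353 + (1/47)*(-1/168)*(4559 - 1*(-168)*(-186))) = 50990*(20353 + (1/47)*(-1/168)*(4559 - 31248)) = 50990*(20353 + (1/47)*(-1/168)*(-26689)) = 50990*(20353 + 26689/7896) = 50990*(160733977/7896) = 4097912743615/3948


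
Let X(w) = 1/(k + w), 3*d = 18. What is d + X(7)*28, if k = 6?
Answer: 106/13 ≈ 8.1538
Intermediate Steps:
d = 6 (d = (1/3)*18 = 6)
X(w) = 1/(6 + w)
d + X(7)*28 = 6 + 28/(6 + 7) = 6 + 28/13 = 106/13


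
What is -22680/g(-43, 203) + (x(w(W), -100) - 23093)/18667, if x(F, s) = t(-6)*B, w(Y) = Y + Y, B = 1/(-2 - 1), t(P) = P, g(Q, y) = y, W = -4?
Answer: -61150719/541343 ≈ -112.96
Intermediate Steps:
B = -⅓ (B = 1/(-3) = -⅓ ≈ -0.33333)
w(Y) = 2*Y
x(F, s) = 2 (x(F, s) = -6*(-⅓) = 2)
-22680/g(-43, 203) + (x(w(W), -100) - 23093)/18667 = -22680/203 + (2 - 23093)/18667 = -22680*1/203 - 23091*1/18667 = -3240/29 - 23091/18667 = -61150719/541343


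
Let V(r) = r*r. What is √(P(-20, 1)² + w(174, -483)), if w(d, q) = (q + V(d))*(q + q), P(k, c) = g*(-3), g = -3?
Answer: 3*I*√3197773 ≈ 5364.7*I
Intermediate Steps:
V(r) = r²
P(k, c) = 9 (P(k, c) = -3*(-3) = 9)
w(d, q) = 2*q*(q + d²) (w(d, q) = (q + d²)*(q + q) = (q + d²)*(2*q) = 2*q*(q + d²))
√(P(-20, 1)² + w(174, -483)) = √(9² + 2*(-483)*(-483 + 174²)) = √(81 + 2*(-483)*(-483 + 30276)) = √(81 + 2*(-483)*29793) = √(81 - 28780038) = √(-28779957) = 3*I*√3197773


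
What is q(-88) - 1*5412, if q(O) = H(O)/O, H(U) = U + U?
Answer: -5410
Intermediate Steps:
H(U) = 2*U
q(O) = 2 (q(O) = (2*O)/O = 2)
q(-88) - 1*5412 = 2 - 1*5412 = 2 - 5412 = -5410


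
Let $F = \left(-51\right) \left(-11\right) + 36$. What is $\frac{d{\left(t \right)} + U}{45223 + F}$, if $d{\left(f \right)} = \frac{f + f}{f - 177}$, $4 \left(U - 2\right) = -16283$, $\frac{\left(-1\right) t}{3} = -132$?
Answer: $- \frac{1187019}{13379440} \approx -0.08872$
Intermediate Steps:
$t = 396$ ($t = \left(-3\right) \left(-132\right) = 396$)
$U = - \frac{16275}{4}$ ($U = 2 + \frac{1}{4} \left(-16283\right) = 2 - \frac{16283}{4} = - \frac{16275}{4} \approx -4068.8$)
$F = 597$ ($F = 561 + 36 = 597$)
$d{\left(f \right)} = \frac{2 f}{-177 + f}$
$\frac{d{\left(t \right)} + U}{45223 + F} = \frac{2 \cdot 396 \frac{1}{-177 + 396} - \frac{16275}{4}}{45223 + 597} = \frac{2 \cdot 396 \cdot \frac{1}{219} - \frac{16275}{4}}{45820} = \left(2 \cdot 396 \cdot \frac{1}{219} - \frac{16275}{4}\right) \frac{1}{45820} = \left(\frac{264}{73} - \frac{16275}{4}\right) \frac{1}{45820} = \left(- \frac{1187019}{292}\right) \frac{1}{45820} = - \frac{1187019}{13379440}$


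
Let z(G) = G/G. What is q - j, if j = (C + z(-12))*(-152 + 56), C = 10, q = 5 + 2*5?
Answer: 1071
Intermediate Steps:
q = 15 (q = 5 + 10 = 15)
z(G) = 1
j = -1056 (j = (10 + 1)*(-152 + 56) = 11*(-96) = -1056)
q - j = 15 - 1*(-1056) = 15 + 1056 = 1071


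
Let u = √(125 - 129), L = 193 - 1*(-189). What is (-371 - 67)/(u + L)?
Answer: -41829/36482 + 219*I/36482 ≈ -1.1466 + 0.006003*I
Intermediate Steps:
L = 382 (L = 193 + 189 = 382)
u = 2*I (u = √(-4) = 2*I ≈ 2.0*I)
(-371 - 67)/(u + L) = (-371 - 67)/(2*I + 382) = -438*(382 - 2*I)/145928 = -219*(382 - 2*I)/72964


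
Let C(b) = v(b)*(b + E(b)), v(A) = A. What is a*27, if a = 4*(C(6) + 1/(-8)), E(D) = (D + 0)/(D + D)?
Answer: 8397/2 ≈ 4198.5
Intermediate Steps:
E(D) = 1/2 (E(D) = D/((2*D)) = D*(1/(2*D)) = 1/2)
C(b) = b*(1/2 + b) (C(b) = b*(b + 1/2) = b*(1/2 + b))
a = 311/2 (a = 4*(6*(1/2 + 6) + 1/(-8)) = 4*(6*(13/2) - 1/8) = 4*(39 - 1/8) = 4*(311/8) = 311/2 ≈ 155.50)
a*27 = (311/2)*27 = 8397/2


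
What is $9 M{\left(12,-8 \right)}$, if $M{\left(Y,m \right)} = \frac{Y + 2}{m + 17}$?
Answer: $14$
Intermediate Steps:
$M{\left(Y,m \right)} = \frac{2 + Y}{17 + m}$
$9 M{\left(12,-8 \right)} = 9 \frac{2 + 12}{17 - 8} = 9 \cdot \frac{1}{9} \cdot 14 = 9 \cdot \frac{14}{9} = 14$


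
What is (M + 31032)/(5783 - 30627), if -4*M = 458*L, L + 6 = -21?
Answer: -68247/49688 ≈ -1.3735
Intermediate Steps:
L = -27 (L = -6 - 21 = -27)
M = 6183/2 (M = -229*(-27)/2 = -1/4*(-12366) = 6183/2 ≈ 3091.5)
(M + 31032)/(5783 - 30627) = (6183/2 + 31032)/(5783 - 30627) = (68247/2)/(-24844) = (68247/2)*(-1/24844) = -68247/49688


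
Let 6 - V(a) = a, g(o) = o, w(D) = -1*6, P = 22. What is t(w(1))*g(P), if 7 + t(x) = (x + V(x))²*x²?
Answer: 28358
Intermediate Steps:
w(D) = -6
V(a) = 6 - a
t(x) = -7 + 36*x² (t(x) = -7 + (x + (6 - x))²*x² = -7 + 6²*x² = -7 + 36*x²)
t(w(1))*g(P) = (-7 + 36*(-6)²)*22 = (-7 + 36*36)*22 = (-7 + 1296)*22 = 1289*22 = 28358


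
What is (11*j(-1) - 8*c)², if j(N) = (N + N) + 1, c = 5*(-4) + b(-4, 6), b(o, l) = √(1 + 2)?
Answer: 22393 - 2384*√3 ≈ 18264.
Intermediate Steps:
b(o, l) = √3
c = -20 + √3 (c = 5*(-4) + √3 = -20 + √3 ≈ -18.268)
j(N) = 1 + 2*N (j(N) = 2*N + 1 = 1 + 2*N)
(11*j(-1) - 8*c)² = (11*(1 + 2*(-1)) - 8*(-20 + √3))² = (11*(1 - 2) + (160 - 8*√3))² = (11*(-1) + (160 - 8*√3))² = (-11 + (160 - 8*√3))² = (149 - 8*√3)²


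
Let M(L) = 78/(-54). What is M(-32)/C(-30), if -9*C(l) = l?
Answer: -13/30 ≈ -0.43333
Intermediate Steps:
C(l) = -l/9
M(L) = -13/9 (M(L) = 78*(-1/54) = -13/9)
M(-32)/C(-30) = -13/(9*((-⅑*(-30)))) = -13/(9*10/3) = -13/9*3/10 = -13/30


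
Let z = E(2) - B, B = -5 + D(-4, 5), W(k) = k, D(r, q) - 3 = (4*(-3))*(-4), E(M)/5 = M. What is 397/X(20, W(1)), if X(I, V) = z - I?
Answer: -397/56 ≈ -7.0893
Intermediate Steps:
E(M) = 5*M
D(r, q) = 51 (D(r, q) = 3 + (4*(-3))*(-4) = 3 - 12*(-4) = 3 + 48 = 51)
B = 46 (B = -5 + 51 = 46)
z = -36 (z = 5*2 - 1*46 = 10 - 46 = -36)
X(I, V) = -36 - I
397/X(20, W(1)) = 397/(-36 - 1*20) = 397/(-36 - 20) = 397/(-56) = 397*(-1/56) = -397/56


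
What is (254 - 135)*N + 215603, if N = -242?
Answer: 186805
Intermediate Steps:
(254 - 135)*N + 215603 = (254 - 135)*(-242) + 215603 = 119*(-242) + 215603 = -28798 + 215603 = 186805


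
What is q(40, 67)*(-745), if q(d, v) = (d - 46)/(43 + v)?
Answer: 447/11 ≈ 40.636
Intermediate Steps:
q(d, v) = (-46 + d)/(43 + v)
q(40, 67)*(-745) = ((-46 + 40)/(43 + 67))*(-745) = (-6/110)*(-745) = ((1/110)*(-6))*(-745) = -3/55*(-745) = 447/11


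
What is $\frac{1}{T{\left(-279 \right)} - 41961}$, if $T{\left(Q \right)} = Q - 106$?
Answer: $- \frac{1}{42346} \approx -2.3615 \cdot 10^{-5}$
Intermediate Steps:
$T{\left(Q \right)} = -106 + Q$ ($T{\left(Q \right)} = Q - 106 = -106 + Q$)
$\frac{1}{T{\left(-279 \right)} - 41961} = \frac{1}{\left(-106 - 279\right) - 41961} = \frac{1}{-385 - 41961} = \frac{1}{-42346} = - \frac{1}{42346}$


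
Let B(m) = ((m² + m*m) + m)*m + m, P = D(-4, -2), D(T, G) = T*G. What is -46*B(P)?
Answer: -50416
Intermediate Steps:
D(T, G) = G*T
P = 8 (P = -2*(-4) = 8)
B(m) = m + m*(m + 2*m²) (B(m) = ((m² + m²) + m)*m + m = (2*m² + m)*m + m = (m + 2*m²)*m + m = m*(m + 2*m²) + m = m + m*(m + 2*m²))
-46*B(P) = -368*(1 + 8 + 2*8²) = -368*(1 + 8 + 2*64) = -368*(1 + 8 + 128) = -368*137 = -46*1096 = -50416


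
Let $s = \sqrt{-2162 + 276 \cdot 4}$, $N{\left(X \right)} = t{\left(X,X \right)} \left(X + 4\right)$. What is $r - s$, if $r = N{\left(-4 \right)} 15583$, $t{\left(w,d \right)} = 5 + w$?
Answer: $- 23 i \sqrt{2} \approx - 32.527 i$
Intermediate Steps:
$N{\left(X \right)} = \left(4 + X\right) \left(5 + X\right)$ ($N{\left(X \right)} = \left(5 + X\right) \left(X + 4\right) = \left(5 + X\right) \left(4 + X\right) = \left(4 + X\right) \left(5 + X\right)$)
$s = 23 i \sqrt{2}$ ($s = \sqrt{-2162 + 1104} = \sqrt{-1058} = 23 i \sqrt{2} \approx 32.527 i$)
$r = 0$ ($r = \left(4 - 4\right) \left(5 - 4\right) 15583 = 0 \cdot 1 \cdot 15583 = 0 \cdot 15583 = 0$)
$r - s = 0 - 23 i \sqrt{2} = - 23 i \sqrt{2}$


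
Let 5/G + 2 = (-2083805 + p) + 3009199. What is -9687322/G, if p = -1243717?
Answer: 616743355130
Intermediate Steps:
G = -1/63665 (G = 5/(-2 + ((-2083805 - 1243717) + 3009199)) = 5/(-2 + (-3327522 + 3009199)) = 5/(-2 - 318323) = 5/(-318325) = 5*(-1/318325) = -1/63665 ≈ -1.5707e-5)
-9687322/G = -9687322/(-1/63665) = -9687322*(-63665) = 616743355130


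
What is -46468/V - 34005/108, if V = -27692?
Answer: -78053993/249228 ≈ -313.18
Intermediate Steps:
-46468/V - 34005/108 = -46468/(-27692) - 34005/108 = -46468*(-1/27692) - 34005*1/108 = 11617/6923 - 11335/36 = -78053993/249228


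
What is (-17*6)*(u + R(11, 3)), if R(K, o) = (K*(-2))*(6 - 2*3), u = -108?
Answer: 11016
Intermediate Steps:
R(K, o) = 0 (R(K, o) = (-2*K)*(6 - 6) = -2*K*0 = 0)
(-17*6)*(u + R(11, 3)) = (-17*6)*(-108 + 0) = -102*(-108) = 11016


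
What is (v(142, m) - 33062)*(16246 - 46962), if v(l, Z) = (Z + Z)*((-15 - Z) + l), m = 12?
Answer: 930756232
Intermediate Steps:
v(l, Z) = 2*Z*(-15 + l - Z) (v(l, Z) = (2*Z)*(-15 + l - Z) = 2*Z*(-15 + l - Z))
(v(142, m) - 33062)*(16246 - 46962) = (2*12*(-15 + 142 - 1*12) - 33062)*(16246 - 46962) = (2*12*(-15 + 142 - 12) - 33062)*(-30716) = (2*12*115 - 33062)*(-30716) = (2760 - 33062)*(-30716) = -30302*(-30716) = 930756232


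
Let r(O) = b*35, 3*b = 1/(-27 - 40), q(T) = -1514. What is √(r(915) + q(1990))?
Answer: I*√61174149/201 ≈ 38.912*I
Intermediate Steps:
b = -1/201 (b = 1/(3*(-27 - 40)) = (⅓)/(-67) = (⅓)*(-1/67) = -1/201 ≈ -0.0049751)
r(O) = -35/201 (r(O) = -1/201*35 = -35/201)
√(r(915) + q(1990)) = √(-35/201 - 1514) = √(-304349/201) = I*√61174149/201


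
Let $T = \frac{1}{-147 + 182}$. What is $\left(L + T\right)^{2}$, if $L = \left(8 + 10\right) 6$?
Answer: $\frac{14295961}{1225} \approx 11670.0$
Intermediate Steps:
$L = 108$ ($L = 18 \cdot 6 = 108$)
$T = \frac{1}{35} \approx 0.028571$
$\left(L + T\right)^{2} = \left(108 + \frac{1}{35}\right)^{2} = \left(\frac{3781}{35}\right)^{2} = \frac{14295961}{1225}$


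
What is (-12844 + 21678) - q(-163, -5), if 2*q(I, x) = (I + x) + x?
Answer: 17841/2 ≈ 8920.5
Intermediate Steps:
q(I, x) = x + I/2 (q(I, x) = ((I + x) + x)/2 = (I + 2*x)/2 = x + I/2)
(-12844 + 21678) - q(-163, -5) = (-12844 + 21678) - (-5 + (½)*(-163)) = 8834 - (-5 - 163/2) = 8834 - 1*(-173/2) = 8834 + 173/2 = 17841/2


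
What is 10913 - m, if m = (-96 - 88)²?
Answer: -22943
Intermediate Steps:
m = 33856 (m = (-184)² = 33856)
10913 - m = 10913 - 1*33856 = 10913 - 33856 = -22943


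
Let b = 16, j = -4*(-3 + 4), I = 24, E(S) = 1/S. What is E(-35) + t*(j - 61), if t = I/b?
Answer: -6827/70 ≈ -97.529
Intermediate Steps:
j = -4 (j = -4*1 = -4)
t = 3/2 (t = 24/16 = 24*(1/16) = 3/2 ≈ 1.5000)
E(-35) + t*(j - 61) = 1/(-35) + 3*(-4 - 61)/2 = -1/35 + (3/2)*(-65) = -1/35 - 195/2 = -6827/70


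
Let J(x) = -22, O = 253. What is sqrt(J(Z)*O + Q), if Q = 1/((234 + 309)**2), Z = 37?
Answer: I*sqrt(1641129533)/543 ≈ 74.606*I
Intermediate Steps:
Q = 1/294849 (Q = 1/(543**2) = 1/294849 ≈ 3.3916e-6)
sqrt(J(Z)*O + Q) = sqrt(-22*253 + 1/294849) = sqrt(-5566 + 1/294849) = sqrt(-1641129533/294849) = I*sqrt(1641129533)/543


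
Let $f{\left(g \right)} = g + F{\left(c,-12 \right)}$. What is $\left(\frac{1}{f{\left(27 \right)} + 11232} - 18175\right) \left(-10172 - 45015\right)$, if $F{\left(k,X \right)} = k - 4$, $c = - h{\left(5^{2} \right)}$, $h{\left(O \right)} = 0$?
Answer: $\frac{11289031969688}{11255} \approx 1.003 \cdot 10^{9}$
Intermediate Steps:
$c = 0$ ($c = \left(-1\right) 0 = 0$)
$F{\left(k,X \right)} = -4 + k$
$f{\left(g \right)} = -4 + g$ ($f{\left(g \right)} = g + \left(-4 + 0\right) = g - 4 = -4 + g$)
$\left(\frac{1}{f{\left(27 \right)} + 11232} - 18175\right) \left(-10172 - 45015\right) = \left(\frac{1}{\left(-4 + 27\right) + 11232} - 18175\right) \left(-10172 - 45015\right) = \left(\frac{1}{23 + 11232} - 18175\right) \left(-10172 - 45015\right) = \left(\frac{1}{11255} - 18175\right) \left(-55187\right) = \left(- \frac{204559624}{11255}\right) \left(-55187\right) = \frac{11289031969688}{11255}$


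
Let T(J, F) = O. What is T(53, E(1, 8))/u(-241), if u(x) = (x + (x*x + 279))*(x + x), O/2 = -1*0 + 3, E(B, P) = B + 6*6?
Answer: -1/4668893 ≈ -2.1418e-7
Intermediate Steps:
E(B, P) = 36 + B (E(B, P) = B + 36 = 36 + B)
O = 6 (O = 2*(-1*0 + 3) = 2*(0 + 3) = 2*3 = 6)
T(J, F) = 6
u(x) = 2*x*(279 + x + x²) (u(x) = (x + (x² + 279))*(2*x) = (x + (279 + x²))*(2*x) = (279 + x + x²)*(2*x) = 2*x*(279 + x + x²))
T(53, E(1, 8))/u(-241) = 6/((2*(-241)*(279 - 241 + (-241)²))) = 6/((2*(-241)*(279 - 241 + 58081))) = 6/((2*(-241)*58119)) = 6/(-28013358) = 6*(-1/28013358) = -1/4668893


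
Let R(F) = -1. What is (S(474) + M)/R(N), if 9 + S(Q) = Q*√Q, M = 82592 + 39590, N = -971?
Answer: -122173 - 474*√474 ≈ -1.3249e+5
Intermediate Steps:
M = 122182
S(Q) = -9 + Q^(3/2) (S(Q) = -9 + Q*√Q = -9 + Q^(3/2))
(S(474) + M)/R(N) = ((-9 + 474^(3/2)) + 122182)/(-1) = ((-9 + 474*√474) + 122182)*(-1) = (122173 + 474*√474)*(-1) = -122173 - 474*√474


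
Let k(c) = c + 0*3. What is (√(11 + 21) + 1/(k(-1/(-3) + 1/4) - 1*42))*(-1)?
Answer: 12/497 - 4*√2 ≈ -5.6327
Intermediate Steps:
k(c) = c (k(c) = c + 0 = c)
(√(11 + 21) + 1/(k(-1/(-3) + 1/4) - 1*42))*(-1) = (√(11 + 21) + 1/((-1/(-3) + 1/4) - 1*42))*(-1) = (√32 + 1/((-1*(-⅓) + 1*(¼)) - 42))*(-1) = (4*√2 + 1/((⅓ + ¼) - 42))*(-1) = (4*√2 + 1/(7/12 - 42))*(-1) = (4*√2 + 1/(-497/12))*(-1) = (4*√2 - 12/497)*(-1) = (-12/497 + 4*√2)*(-1) = 12/497 - 4*√2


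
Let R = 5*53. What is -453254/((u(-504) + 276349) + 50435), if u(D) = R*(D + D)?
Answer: -226627/29832 ≈ -7.5968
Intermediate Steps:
R = 265
u(D) = 530*D (u(D) = 265*(D + D) = 265*(2*D) = 530*D)
-453254/((u(-504) + 276349) + 50435) = -453254/((530*(-504) + 276349) + 50435) = -453254/((-267120 + 276349) + 50435) = -453254/(9229 + 50435) = -453254/59664 = -453254*1/59664 = -226627/29832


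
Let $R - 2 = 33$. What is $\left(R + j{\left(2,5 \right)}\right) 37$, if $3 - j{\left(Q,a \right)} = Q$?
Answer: $1332$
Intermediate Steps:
$R = 35$ ($R = 2 + 33 = 35$)
$j{\left(Q,a \right)} = 3 - Q$
$\left(R + j{\left(2,5 \right)}\right) 37 = \left(35 + \left(3 - 2\right)\right) 37 = \left(35 + 1\right) 37 = 36 \cdot 37 = 1332$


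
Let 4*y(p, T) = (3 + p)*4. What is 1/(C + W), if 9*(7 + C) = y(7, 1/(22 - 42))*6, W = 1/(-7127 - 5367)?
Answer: -37482/12497 ≈ -2.9993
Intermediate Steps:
W = -1/12494 (W = 1/(-12494) = -1/12494 ≈ -8.0038e-5)
y(p, T) = 3 + p (y(p, T) = ((3 + p)*4)/4 = (12 + 4*p)/4 = 3 + p)
C = -1/3 (C = -7 + ((3 + 7)*6)/9 = -7 + (10*6)/9 = -7 + (1/9)*60 = -7 + 20/3 = -1/3 ≈ -0.33333)
1/(C + W) = 1/(-1/3 - 1/12494) = 1/(-12497/37482) = -37482/12497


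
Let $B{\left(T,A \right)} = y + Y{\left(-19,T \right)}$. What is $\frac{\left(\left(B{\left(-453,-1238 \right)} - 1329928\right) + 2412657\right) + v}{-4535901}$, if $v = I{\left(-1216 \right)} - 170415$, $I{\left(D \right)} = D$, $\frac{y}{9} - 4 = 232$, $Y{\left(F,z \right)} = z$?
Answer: $- \frac{912769}{4535901} \approx -0.20123$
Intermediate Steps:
$y = 2124$ ($y = 36 + 9 \cdot 232 = 36 + 2088 = 2124$)
$v = -171631$ ($v = -1216 - 170415 = -171631$)
$B{\left(T,A \right)} = 2124 + T$
$\frac{\left(\left(B{\left(-453,-1238 \right)} - 1329928\right) + 2412657\right) + v}{-4535901} = \frac{\left(\left(\left(2124 - 453\right) - 1329928\right) + 2412657\right) - 171631}{-4535901} = \left(\left(\left(1671 - 1329928\right) + 2412657\right) - 171631\right) \left(- \frac{1}{4535901}\right) = \left(\left(-1328257 + 2412657\right) - 171631\right) \left(- \frac{1}{4535901}\right) = \left(1084400 - 171631\right) \left(- \frac{1}{4535901}\right) = 912769 \left(- \frac{1}{4535901}\right) = - \frac{912769}{4535901}$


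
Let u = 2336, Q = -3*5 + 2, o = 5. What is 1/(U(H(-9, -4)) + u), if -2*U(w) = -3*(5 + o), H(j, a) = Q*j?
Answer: 1/2351 ≈ 0.00042535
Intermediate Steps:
Q = -13 (Q = -15 + 2 = -13)
H(j, a) = -13*j
U(w) = 15 (U(w) = -(-3)*(5 + 5)/2 = -(-3)*10/2 = -½*(-30) = 15)
1/(U(H(-9, -4)) + u) = 1/(15 + 2336) = 1/2351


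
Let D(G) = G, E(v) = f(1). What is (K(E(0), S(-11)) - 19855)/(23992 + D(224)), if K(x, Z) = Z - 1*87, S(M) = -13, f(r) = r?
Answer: -19955/24216 ≈ -0.82404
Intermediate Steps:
E(v) = 1
K(x, Z) = -87 + Z (K(x, Z) = Z - 87 = -87 + Z)
(K(E(0), S(-11)) - 19855)/(23992 + D(224)) = ((-87 - 13) - 19855)/(23992 + 224) = (-100 - 19855)/24216 = -19955*1/24216 = -19955/24216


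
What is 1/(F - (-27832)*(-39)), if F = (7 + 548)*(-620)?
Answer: -1/1429548 ≈ -6.9952e-7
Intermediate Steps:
F = -344100 (F = 555*(-620) = -344100)
1/(F - (-27832)*(-39)) = 1/(-344100 - (-27832)*(-39)) = 1/(-344100 - 284*3822) = 1/(-344100 - 1085448) = 1/(-1429548) = -1/1429548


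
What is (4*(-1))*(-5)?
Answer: 20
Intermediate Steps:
(4*(-1))*(-5) = -4*(-5) = 20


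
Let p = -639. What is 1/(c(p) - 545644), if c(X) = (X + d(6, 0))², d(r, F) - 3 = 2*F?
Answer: -1/141148 ≈ -7.0848e-6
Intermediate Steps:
d(r, F) = 3 + 2*F
c(X) = (3 + X)² (c(X) = (X + (3 + 2*0))² = (X + (3 + 0))² = (X + 3)² = (3 + X)²)
1/(c(p) - 545644) = 1/((3 - 639)² - 545644) = 1/((-636)² - 545644) = 1/(404496 - 545644) = 1/(-141148) = -1/141148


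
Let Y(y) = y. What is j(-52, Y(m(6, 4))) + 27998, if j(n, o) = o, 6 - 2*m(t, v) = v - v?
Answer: 28001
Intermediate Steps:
m(t, v) = 3 (m(t, v) = 3 - (v - v)/2 = 3 - ½*0 = 3 + 0 = 3)
j(-52, Y(m(6, 4))) + 27998 = 3 + 27998 = 28001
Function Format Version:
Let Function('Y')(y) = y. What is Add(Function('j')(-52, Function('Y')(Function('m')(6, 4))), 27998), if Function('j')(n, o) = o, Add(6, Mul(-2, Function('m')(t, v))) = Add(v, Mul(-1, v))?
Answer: 28001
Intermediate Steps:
Function('m')(t, v) = 3 (Function('m')(t, v) = Add(3, Mul(Rational(-1, 2), Add(v, Mul(-1, v)))) = Add(3, Mul(Rational(-1, 2), 0)) = Add(3, 0) = 3)
Add(Function('j')(-52, Function('Y')(Function('m')(6, 4))), 27998) = Add(3, 27998) = 28001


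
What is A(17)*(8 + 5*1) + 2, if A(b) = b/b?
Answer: 15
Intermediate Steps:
A(b) = 1
A(17)*(8 + 5*1) + 2 = 1*(8 + 5*1) + 2 = 1*(8 + 5) + 2 = 1*13 + 2 = 13 + 2 = 15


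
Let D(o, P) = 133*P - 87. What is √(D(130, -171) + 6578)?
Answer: 2*I*√4063 ≈ 127.48*I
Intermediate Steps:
D(o, P) = -87 + 133*P
√(D(130, -171) + 6578) = √((-87 + 133*(-171)) + 6578) = √((-87 - 22743) + 6578) = √(-22830 + 6578) = √(-16252) = 2*I*√4063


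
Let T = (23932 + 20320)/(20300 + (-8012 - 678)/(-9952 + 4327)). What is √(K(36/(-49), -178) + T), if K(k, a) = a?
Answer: 44*I*√11843138409853/11419619 ≈ 13.26*I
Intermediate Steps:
T = 24891750/11419619 (T = 44252/(20300 - 8690/(-5625)) = 44252/(20300 - 8690*(-1/5625)) = 44252/(20300 + 1738/1125) = 44252/(22839238/1125) = 44252*(1125/22839238) = 24891750/11419619 ≈ 2.1797)
√(K(36/(-49), -178) + T) = √(-178 + 24891750/11419619) = √(-2007800432/11419619) = 44*I*√11843138409853/11419619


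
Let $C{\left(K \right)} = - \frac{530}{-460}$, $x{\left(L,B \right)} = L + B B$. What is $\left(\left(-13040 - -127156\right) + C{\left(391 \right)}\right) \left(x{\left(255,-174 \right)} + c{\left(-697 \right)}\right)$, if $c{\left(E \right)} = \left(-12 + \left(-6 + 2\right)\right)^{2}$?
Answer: $\frac{161612939143}{46} \approx 3.5133 \cdot 10^{9}$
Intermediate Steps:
$x{\left(L,B \right)} = L + B^{2}$
$C{\left(K \right)} = \frac{53}{46}$ ($C{\left(K \right)} = \left(-530\right) \left(- \frac{1}{460}\right) = \frac{53}{46}$)
$c{\left(E \right)} = 256$ ($c{\left(E \right)} = \left(-12 - 4\right)^{2} = \left(-16\right)^{2} = 256$)
$\left(\left(-13040 - -127156\right) + C{\left(391 \right)}\right) \left(x{\left(255,-174 \right)} + c{\left(-697 \right)}\right) = \left(\left(-13040 - -127156\right) + \frac{53}{46}\right) \left(\left(255 + \left(-174\right)^{2}\right) + 256\right) = \left(\left(-13040 + 127156\right) + \frac{53}{46}\right) \left(\left(255 + 30276\right) + 256\right) = \left(114116 + \frac{53}{46}\right) \left(30531 + 256\right) = \frac{5249389}{46} \cdot 30787 = \frac{161612939143}{46}$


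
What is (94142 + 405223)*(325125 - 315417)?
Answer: 4847835420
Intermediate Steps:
(94142 + 405223)*(325125 - 315417) = 499365*9708 = 4847835420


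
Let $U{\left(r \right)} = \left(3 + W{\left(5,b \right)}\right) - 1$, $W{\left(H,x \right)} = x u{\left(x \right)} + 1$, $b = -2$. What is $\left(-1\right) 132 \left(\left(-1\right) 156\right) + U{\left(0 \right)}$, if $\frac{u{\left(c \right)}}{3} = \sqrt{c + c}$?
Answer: $20595 - 12 i \approx 20595.0 - 12.0 i$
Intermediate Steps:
$u{\left(c \right)} = 3 \sqrt{2} \sqrt{c}$ ($u{\left(c \right)} = 3 \sqrt{c + c} = 3 \sqrt{2 c} = 3 \sqrt{2} \sqrt{c}$)
$W{\left(H,x \right)} = 1 + 3 \sqrt{2} x^{\frac{3}{2}}$ ($W{\left(H,x \right)} = x 3 \sqrt{2} \sqrt{x} + 1 = 3 \sqrt{2} x^{\frac{3}{2}} + 1 = 1 + 3 \sqrt{2} x^{\frac{3}{2}}$)
$U{\left(r \right)} = 3 - 12 i$ ($U{\left(r \right)} = \left(3 + \left(1 + 3 \sqrt{2} \left(-2\right)^{\frac{3}{2}}\right)\right) - 1 = \left(3 + \left(1 + 3 \sqrt{2} \left(- 2 i \sqrt{2}\right)\right)\right) - 1 = \left(3 + \left(1 - 12 i\right)\right) - 1 = \left(4 - 12 i\right) - 1 = 3 - 12 i$)
$\left(-1\right) 132 \left(\left(-1\right) 156\right) + U{\left(0 \right)} = \left(-1\right) 132 \left(\left(-1\right) 156\right) + \left(3 - 12 i\right) = \left(-132\right) \left(-156\right) + \left(3 - 12 i\right) = 20592 + \left(3 - 12 i\right) = 20595 - 12 i$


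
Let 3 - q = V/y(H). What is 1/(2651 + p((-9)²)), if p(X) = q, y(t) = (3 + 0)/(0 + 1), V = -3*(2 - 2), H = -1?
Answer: 1/2654 ≈ 0.00037679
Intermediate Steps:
V = 0 (V = -3*0 = 0)
y(t) = 3 (y(t) = 3/1 = 3*1 = 3)
q = 3 (q = 3 - 0/3 = 3 - 1*0 = 3 + 0 = 3)
p(X) = 3
1/(2651 + p((-9)²)) = 1/(2651 + 3) = 1/2654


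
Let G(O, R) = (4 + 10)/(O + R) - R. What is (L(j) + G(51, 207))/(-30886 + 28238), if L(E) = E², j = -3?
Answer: 25535/341592 ≈ 0.074753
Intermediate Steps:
G(O, R) = -R + 14/(O + R) (G(O, R) = 14/(O + R) - R = -R + 14/(O + R))
(L(j) + G(51, 207))/(-30886 + 28238) = ((-3)² + (14 - 1*207² - 1*51*207)/(51 + 207))/(-30886 + 28238) = (9 + (14 - 1*42849 - 10557)/258)/(-2648) = (9 + (14 - 42849 - 10557)/258)*(-1/2648) = (9 + (1/258)*(-53392))*(-1/2648) = (9 - 26696/129)*(-1/2648) = -25535/129*(-1/2648) = 25535/341592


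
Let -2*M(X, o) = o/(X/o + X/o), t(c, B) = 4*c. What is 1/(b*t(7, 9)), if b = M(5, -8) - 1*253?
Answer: -5/35868 ≈ -0.00013940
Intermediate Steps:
M(X, o) = -o²/(4*X) (M(X, o) = -o/(2*(X/o + X/o)) = -o/(2*(2*X/o)) = -o*o/(2*X)/2 = -o²/(4*X))
b = -1281/5 (b = -¼*(-8)²/5 - 1*253 = -¼*⅕*64 - 253 = -16/5 - 253 = -1281/5 ≈ -256.20)
1/(b*t(7, 9)) = 1/(-5124*7/5) = 1/(-1281/5*28) = 1/(-35868/5) = -5/35868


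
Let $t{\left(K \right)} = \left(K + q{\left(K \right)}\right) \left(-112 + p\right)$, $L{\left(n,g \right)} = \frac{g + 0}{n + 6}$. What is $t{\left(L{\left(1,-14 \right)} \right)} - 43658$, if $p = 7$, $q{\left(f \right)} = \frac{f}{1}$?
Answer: $-43238$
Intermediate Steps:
$q{\left(f \right)} = f$ ($q{\left(f \right)} = f 1 = f$)
$L{\left(n,g \right)} = \frac{g}{6 + n}$
$t{\left(K \right)} = - 210 K$ ($t{\left(K \right)} = \left(K + K\right) \left(-112 + 7\right) = 2 K \left(-105\right) = - 210 K$)
$t{\left(L{\left(1,-14 \right)} \right)} - 43658 = - 210 \left(- \frac{14}{6 + 1}\right) - 43658 = - 210 \left(- \frac{14}{7}\right) - 43658 = - 210 \left(\left(-14\right) \frac{1}{7}\right) - 43658 = \left(-210\right) \left(-2\right) - 43658 = 420 - 43658 = -43238$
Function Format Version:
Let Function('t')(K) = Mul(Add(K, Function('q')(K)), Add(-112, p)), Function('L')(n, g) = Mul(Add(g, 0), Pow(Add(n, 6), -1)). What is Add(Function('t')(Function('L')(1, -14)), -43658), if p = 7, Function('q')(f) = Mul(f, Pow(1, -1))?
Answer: -43238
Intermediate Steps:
Function('q')(f) = f (Function('q')(f) = Mul(f, 1) = f)
Function('L')(n, g) = Mul(g, Pow(Add(6, n), -1))
Function('t')(K) = Mul(-210, K) (Function('t')(K) = Mul(Add(K, K), Add(-112, 7)) = Mul(Mul(2, K), -105) = Mul(-210, K))
Add(Function('t')(Function('L')(1, -14)), -43658) = Add(Mul(-210, Mul(-14, Pow(Add(6, 1), -1))), -43658) = Add(Mul(-210, Mul(-14, Pow(7, -1))), -43658) = Add(Mul(-210, Mul(-14, Rational(1, 7))), -43658) = Add(Mul(-210, -2), -43658) = Add(420, -43658) = -43238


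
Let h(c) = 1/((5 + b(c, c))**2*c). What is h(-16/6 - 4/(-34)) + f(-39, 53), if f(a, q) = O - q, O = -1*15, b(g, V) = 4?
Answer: -238697/3510 ≈ -68.005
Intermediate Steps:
O = -15
f(a, q) = -15 - q
h(c) = 1/(81*c) (h(c) = 1/((5 + 4)**2*c) = 1/(9**2*c) = 1/(81*c))
h(-16/6 - 4/(-34)) + f(-39, 53) = 1/(81*(-16/6 - 4/(-34))) + (-15 - 1*53) = 1/(81*(-16*1/6 - 4*(-1/34))) + (-15 - 53) = 1/(81*(-8/3 + 2/17)) - 68 = 1/(81*(-130/51)) - 68 = (1/81)*(-51/130) - 68 = -17/3510 - 68 = -238697/3510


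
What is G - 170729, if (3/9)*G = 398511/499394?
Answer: -85259842693/499394 ≈ -1.7073e+5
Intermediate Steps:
G = 1195533/499394 (G = 3*(398511/499394) = 1195533/499394 ≈ 2.3940)
G - 170729 = 1195533/499394 - 170729 = -85259842693/499394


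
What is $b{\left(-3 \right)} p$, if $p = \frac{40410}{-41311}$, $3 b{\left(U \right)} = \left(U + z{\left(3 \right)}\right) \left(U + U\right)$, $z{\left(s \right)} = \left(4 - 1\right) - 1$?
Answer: $- \frac{80820}{41311} \approx -1.9564$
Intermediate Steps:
$z{\left(s \right)} = 2$ ($z{\left(s \right)} = 3 - 1 = 2$)
$b{\left(U \right)} = \frac{2 U \left(2 + U\right)}{3}$ ($b{\left(U \right)} = \frac{\left(U + 2\right) \left(U + U\right)}{3} = \frac{\left(2 + U\right) 2 U}{3} = \frac{2 U \left(2 + U\right)}{3}$)
$p = - \frac{40410}{41311}$ ($p = 40410 \left(- \frac{1}{41311}\right) = - \frac{40410}{41311} \approx -0.97819$)
$b{\left(-3 \right)} p = \frac{2}{3} \left(-3\right) \left(2 - 3\right) \left(- \frac{40410}{41311}\right) = \frac{2}{3} \left(-3\right) \left(-1\right) \left(- \frac{40410}{41311}\right) = 2 \left(- \frac{40410}{41311}\right) = - \frac{80820}{41311}$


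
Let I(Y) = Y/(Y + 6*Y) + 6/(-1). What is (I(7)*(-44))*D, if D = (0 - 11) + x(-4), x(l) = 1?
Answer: -18040/7 ≈ -2577.1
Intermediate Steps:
I(Y) = -41/7 (I(Y) = Y/((7*Y)) + 6*(-1) = Y*(1/(7*Y)) - 6 = ⅐ - 6 = -41/7)
D = -10 (D = (0 - 11) + 1 = -11 + 1 = -10)
(I(7)*(-44))*D = -41/7*(-44)*(-10) = (1804/7)*(-10) = -18040/7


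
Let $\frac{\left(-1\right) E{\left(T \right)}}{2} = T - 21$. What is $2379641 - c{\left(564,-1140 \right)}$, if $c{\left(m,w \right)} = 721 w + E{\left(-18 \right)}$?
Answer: $3201503$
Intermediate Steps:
$E{\left(T \right)} = 42 - 2 T$ ($E{\left(T \right)} = - 2 \left(T - 21\right) = - 2 \left(-21 + T\right) = 42 - 2 T$)
$c{\left(m,w \right)} = 78 + 721 w$ ($c{\left(m,w \right)} = 721 w + \left(42 - -36\right) = 721 w + \left(42 + 36\right) = 721 w + 78 = 78 + 721 w$)
$2379641 - c{\left(564,-1140 \right)} = 2379641 - \left(78 + 721 \left(-1140\right)\right) = 2379641 - \left(78 - 821940\right) = 2379641 - -821862 = 2379641 + 821862 = 3201503$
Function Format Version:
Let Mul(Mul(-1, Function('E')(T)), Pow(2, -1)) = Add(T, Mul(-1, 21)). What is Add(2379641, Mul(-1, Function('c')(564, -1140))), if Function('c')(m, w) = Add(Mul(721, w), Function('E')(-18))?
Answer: 3201503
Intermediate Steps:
Function('E')(T) = Add(42, Mul(-2, T)) (Function('E')(T) = Mul(-2, Add(T, Mul(-1, 21))) = Mul(-2, Add(T, -21)) = Mul(-2, Add(-21, T)) = Add(42, Mul(-2, T)))
Function('c')(m, w) = Add(78, Mul(721, w)) (Function('c')(m, w) = Add(Mul(721, w), Add(42, Mul(-2, -18))) = Add(Mul(721, w), Add(42, 36)) = Add(Mul(721, w), 78) = Add(78, Mul(721, w)))
Add(2379641, Mul(-1, Function('c')(564, -1140))) = Add(2379641, Mul(-1, Add(78, Mul(721, -1140)))) = Add(2379641, Mul(-1, Add(78, -821940))) = Add(2379641, Mul(-1, -821862)) = Add(2379641, 821862) = 3201503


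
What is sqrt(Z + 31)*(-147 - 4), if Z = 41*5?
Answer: -302*sqrt(59) ≈ -2319.7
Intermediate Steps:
Z = 205
sqrt(Z + 31)*(-147 - 4) = sqrt(205 + 31)*(-147 - 4) = sqrt(236)*(-151) = (2*sqrt(59))*(-151) = -302*sqrt(59)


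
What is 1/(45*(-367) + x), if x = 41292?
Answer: 1/24777 ≈ 4.0360e-5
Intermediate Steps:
1/(45*(-367) + x) = 1/(45*(-367) + 41292) = 1/(-16515 + 41292) = 1/24777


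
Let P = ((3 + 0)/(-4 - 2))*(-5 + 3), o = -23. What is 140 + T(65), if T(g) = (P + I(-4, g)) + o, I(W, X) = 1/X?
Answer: 7671/65 ≈ 118.02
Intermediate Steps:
P = 1 (P = (3/(-6))*(-2) = (3*(-⅙))*(-2) = -½*(-2) = 1)
T(g) = -22 + 1/g (T(g) = (1 + 1/g) - 23 = -22 + 1/g)
140 + T(65) = 140 + (-22 + 1/65) = 140 - 1429/65 = 7671/65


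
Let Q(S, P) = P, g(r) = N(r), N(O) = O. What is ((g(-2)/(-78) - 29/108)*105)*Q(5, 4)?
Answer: -11935/117 ≈ -102.01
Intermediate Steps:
g(r) = r
((g(-2)/(-78) - 29/108)*105)*Q(5, 4) = ((-2/(-78) - 29/108)*105)*4 = ((-2*(-1/78) - 29*1/108)*105)*4 = ((1/39 - 29/108)*105)*4 = -341/1404*105*4 = -11935/468*4 = -11935/117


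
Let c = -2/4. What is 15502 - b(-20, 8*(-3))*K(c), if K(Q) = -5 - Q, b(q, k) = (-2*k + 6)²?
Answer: 28624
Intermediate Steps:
b(q, k) = (6 - 2*k)²
c = -½ (c = -2*¼ = -½ ≈ -0.50000)
15502 - b(-20, 8*(-3))*K(c) = 15502 - 4*(-3 + 8*(-3))²*(-5 - 1*(-½)) = 15502 - 4*(-3 - 24)²*(-5 + ½) = 15502 - 4*(-27)²*(-9)/2 = 15502 - 4*729*(-9)/2 = 15502 - 2916*(-9)/2 = 15502 - 1*(-13122) = 15502 + 13122 = 28624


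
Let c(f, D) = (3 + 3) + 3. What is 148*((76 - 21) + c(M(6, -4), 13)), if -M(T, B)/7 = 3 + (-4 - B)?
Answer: 9472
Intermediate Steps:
M(T, B) = 7 + 7*B (M(T, B) = -7*(3 + (-4 - B)) = -7*(-1 - B) = 7 + 7*B)
c(f, D) = 9 (c(f, D) = 6 + 3 = 9)
148*((76 - 21) + c(M(6, -4), 13)) = 148*((76 - 21) + 9) = 148*(55 + 9) = 148*64 = 9472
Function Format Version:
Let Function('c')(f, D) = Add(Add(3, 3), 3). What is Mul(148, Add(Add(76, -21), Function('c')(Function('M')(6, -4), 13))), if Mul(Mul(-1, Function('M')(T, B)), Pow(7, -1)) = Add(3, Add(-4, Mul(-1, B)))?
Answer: 9472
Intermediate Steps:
Function('M')(T, B) = Add(7, Mul(7, B)) (Function('M')(T, B) = Mul(-7, Add(3, Add(-4, Mul(-1, B)))) = Mul(-7, Add(-1, Mul(-1, B))) = Add(7, Mul(7, B)))
Function('c')(f, D) = 9 (Function('c')(f, D) = Add(6, 3) = 9)
Mul(148, Add(Add(76, -21), Function('c')(Function('M')(6, -4), 13))) = Mul(148, Add(Add(76, -21), 9)) = Mul(148, Add(55, 9)) = Mul(148, 64) = 9472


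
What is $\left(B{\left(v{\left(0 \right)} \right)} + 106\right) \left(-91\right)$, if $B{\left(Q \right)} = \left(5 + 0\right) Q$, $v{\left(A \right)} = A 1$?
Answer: $-9646$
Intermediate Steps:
$v{\left(A \right)} = A$
$B{\left(Q \right)} = 5 Q$
$\left(B{\left(v{\left(0 \right)} \right)} + 106\right) \left(-91\right) = \left(5 \cdot 0 + 106\right) \left(-91\right) = \left(0 + 106\right) \left(-91\right) = 106 \left(-91\right) = -9646$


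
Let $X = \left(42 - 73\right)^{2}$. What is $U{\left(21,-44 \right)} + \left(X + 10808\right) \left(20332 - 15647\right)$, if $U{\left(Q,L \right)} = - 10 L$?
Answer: $55138205$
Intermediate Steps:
$X = 961$ ($X = \left(-31\right)^{2} = 961$)
$U{\left(21,-44 \right)} + \left(X + 10808\right) \left(20332 - 15647\right) = \left(-10\right) \left(-44\right) + \left(961 + 10808\right) \left(20332 - 15647\right) = 440 + 11769 \cdot 4685 = 440 + 55137765 = 55138205$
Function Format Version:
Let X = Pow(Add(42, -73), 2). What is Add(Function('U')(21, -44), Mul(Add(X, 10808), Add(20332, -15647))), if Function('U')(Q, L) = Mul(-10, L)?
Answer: 55138205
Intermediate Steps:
X = 961 (X = Pow(-31, 2) = 961)
Add(Function('U')(21, -44), Mul(Add(X, 10808), Add(20332, -15647))) = Add(Mul(-10, -44), Mul(Add(961, 10808), Add(20332, -15647))) = Add(440, Mul(11769, 4685)) = Add(440, 55137765) = 55138205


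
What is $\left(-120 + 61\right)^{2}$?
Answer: $3481$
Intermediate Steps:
$\left(-120 + 61\right)^{2} = \left(-59\right)^{2} = 3481$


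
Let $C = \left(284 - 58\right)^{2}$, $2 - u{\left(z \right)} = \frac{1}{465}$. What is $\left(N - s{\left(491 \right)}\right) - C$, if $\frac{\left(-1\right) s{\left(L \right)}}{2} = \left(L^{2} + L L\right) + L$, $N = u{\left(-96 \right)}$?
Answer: $\frac{425117879}{465} \approx 9.1423 \cdot 10^{5}$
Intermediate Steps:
$u{\left(z \right)} = \frac{929}{465}$ ($u{\left(z \right)} = 2 - \frac{1}{465} = \frac{929}{465}$)
$N = \frac{929}{465} \approx 1.9978$
$C = 51076$ ($C = 226^{2} = 51076$)
$s{\left(L \right)} = - 4 L^{2} - 2 L$ ($s{\left(L \right)} = - 2 \left(\left(L^{2} + L L\right) + L\right) = - 2 \left(\left(L^{2} + L^{2}\right) + L\right) = - 2 \left(2 L^{2} + L\right) = - 2 \left(L + 2 L^{2}\right) = - 4 L^{2} - 2 L$)
$\left(N - s{\left(491 \right)}\right) - C = \left(\frac{929}{465} - \left(-2\right) 491 \left(1 + 2 \cdot 491\right)\right) - 51076 = \left(\frac{929}{465} - \left(-2\right) 491 \left(1 + 982\right)\right) - 51076 = \left(\frac{929}{465} - \left(-2\right) 491 \cdot 983\right) - 51076 = \left(\frac{929}{465} - -965306\right) - 51076 = \left(\frac{929}{465} + 965306\right) - 51076 = \frac{448868219}{465} - 51076 = \frac{425117879}{465}$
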